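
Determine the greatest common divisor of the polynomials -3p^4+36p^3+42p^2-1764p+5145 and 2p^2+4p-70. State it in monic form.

p^2+2p-35

Apply the Euclidean algorithm:
  -3p^4+36p^3+42p^2-1764p+5145 = (-(3/2)p^2+21p-147/2)(2p^2+4p-70) + (0)
Last nonzero remainder: 2p^2+4p-70. Dividing through by 2 gives the monic gcd p^2+2p-35.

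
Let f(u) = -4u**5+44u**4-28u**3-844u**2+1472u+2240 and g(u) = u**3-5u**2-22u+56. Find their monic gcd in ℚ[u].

u**2-3u-28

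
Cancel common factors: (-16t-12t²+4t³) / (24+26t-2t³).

Apply the Euclidean algorithm:
  4t³-12t²-16t = (-2)(-2t³+26t+24) + (-12t²+36t+48)
  -2t³+26t+24 = ((1/6)t+1/2)(-12t²+36t+48) + (0)
Last nonzero remainder: -12t²+36t+48. Dividing through by -12 gives the monic gcd t²-3t-4.
Cancel t²-3t-4 from numerator and denominator to get the reduced form.

(-2t)/(3+t)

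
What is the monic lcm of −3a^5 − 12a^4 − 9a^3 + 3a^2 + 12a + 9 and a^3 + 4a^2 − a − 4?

a^6 + 8a^5 + 19a^4 + 11a^3 − 8a^2 − 19a − 12

Euclidean algorithm in ℚ[a]:
  −3a^5 − 12a^4 − 9a^3 + 3a^2 + 12a + 9 = (−3a^2 − 12)(a^3 + 4a^2 − a − 4) + (39a^2 − 39)
  a^3 + 4a^2 − a − 4 = ((1/39)a + 4/39)(39a^2 − 39) + (0)
Last nonzero remainder: 39a^2 − 39. Dividing through by 39 gives the monic gcd a^2 − 1.
Then lcm(f, g) = f·g / gcd(f, g); expanding and making the result monic gives the answer.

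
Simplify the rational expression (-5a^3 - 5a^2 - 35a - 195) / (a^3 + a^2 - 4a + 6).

(-5a^2 + 10a - 65)/(a^2 - 2a + 2)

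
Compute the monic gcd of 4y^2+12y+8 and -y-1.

Apply the Euclidean algorithm:
  4y^2+12y+8 = (-4y-8)(-y-1) + (0)
Last nonzero remainder: -y-1. Dividing through by -1 gives the monic gcd y+1.

y+1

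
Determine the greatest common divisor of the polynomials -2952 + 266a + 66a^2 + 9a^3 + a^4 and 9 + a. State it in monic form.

9 + a

By polynomial division,
  a^4 + 9a^3 + 66a^2 + 266a - 2952 = (a^3 + 66a - 328)(a + 9) + (0)
The last nonzero remainder a + 9 is already monic.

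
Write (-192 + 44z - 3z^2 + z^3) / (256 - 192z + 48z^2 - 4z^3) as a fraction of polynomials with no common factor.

(-48 - z - z^2)/(64 - 32z + 4z^2)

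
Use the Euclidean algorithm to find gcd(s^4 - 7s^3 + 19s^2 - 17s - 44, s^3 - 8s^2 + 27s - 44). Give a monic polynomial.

s^3 - 8s^2 + 27s - 44

Apply the Euclidean algorithm:
  s^4 - 7s^3 + 19s^2 - 17s - 44 = (s + 1)(s^3 - 8s^2 + 27s - 44) + (0)
The last nonzero remainder s^3 - 8s^2 + 27s - 44 is already monic.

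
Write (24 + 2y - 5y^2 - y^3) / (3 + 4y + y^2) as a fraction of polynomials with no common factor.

(8 - 2y - y^2)/(1 + y)

By polynomial division,
  -y^3 - 5y^2 + 2y + 24 = (-y - 1)(y^2 + 4y + 3) + (9y + 27)
  y^2 + 4y + 3 = ((1/9)y + 1/9)(9y + 27) + (0)
Last nonzero remainder: 9y + 27. Dividing through by 9 gives the monic gcd y + 3.
Cancel y + 3 from numerator and denominator to get the reduced form.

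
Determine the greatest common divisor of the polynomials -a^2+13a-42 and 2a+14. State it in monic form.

1

By polynomial division,
  -a^2+13a-42 = (-(1/2)a+10)(2a+14) + (-182)
  2a+14 = (-(1/91)a-1/13)(-182) + (0)
The last nonzero remainder is the constant -182, so the polynomials are coprime and gcd = 1.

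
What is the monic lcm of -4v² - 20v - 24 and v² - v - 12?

Apply the Euclidean algorithm:
  -4v² - 20v - 24 = (-4)(v² - v - 12) + (-24v - 72)
  v² - v - 12 = (-(1/24)v + 1/6)(-24v - 72) + (0)
Last nonzero remainder: -24v - 72. Dividing through by -24 gives the monic gcd v + 3.
Then lcm(f, g) = f·g / gcd(f, g); expanding and making the result monic gives the answer.

v³ + v² - 14v - 24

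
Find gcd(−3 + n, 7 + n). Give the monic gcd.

1

By polynomial division,
  n − 3 = (n + 7) + (−10)
  n + 7 = (−(1/10)n − 7/10)(−10) + (0)
The last nonzero remainder is the constant −10, so the polynomials are coprime and gcd = 1.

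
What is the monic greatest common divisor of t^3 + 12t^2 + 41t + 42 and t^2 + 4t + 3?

Euclidean algorithm in ℚ[t]:
  t^3 + 12t^2 + 41t + 42 = (t + 8)(t^2 + 4t + 3) + (6t + 18)
  t^2 + 4t + 3 = ((1/6)t + 1/6)(6t + 18) + (0)
Last nonzero remainder: 6t + 18. Dividing through by 6 gives the monic gcd t + 3.

t + 3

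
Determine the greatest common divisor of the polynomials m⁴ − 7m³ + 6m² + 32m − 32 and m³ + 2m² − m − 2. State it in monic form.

m² + m − 2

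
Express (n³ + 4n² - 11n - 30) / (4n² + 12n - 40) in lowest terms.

(n² - n - 6)/(4n - 8)

Apply the Euclidean algorithm:
  n³ + 4n² - 11n - 30 = ((1/4)n + 1/4)(4n² + 12n - 40) + (-4n - 20)
  4n² + 12n - 40 = (-n + 2)(-4n - 20) + (0)
Last nonzero remainder: -4n - 20. Dividing through by -4 gives the monic gcd n + 5.
Cancel n + 5 from numerator and denominator to get the reduced form.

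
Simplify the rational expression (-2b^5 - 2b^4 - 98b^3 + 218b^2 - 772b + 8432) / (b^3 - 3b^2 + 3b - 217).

By polynomial division,
  -2b^5 - 2b^4 - 98b^3 + 218b^2 - 772b + 8432 = (-2b^2 - 8b - 116)(b^3 - 3b^2 + 3b - 217) + (-540b^2 - 2160b - 16740)
  b^3 - 3b^2 + 3b - 217 = (-(1/540)b + 7/540)(-540b^2 - 2160b - 16740) + (0)
Last nonzero remainder: -540b^2 - 2160b - 16740. Dividing through by -540 gives the monic gcd b^2 + 4b + 31.
Cancel b^2 + 4b + 31 from numerator and denominator to get the reduced form.

(-2b^3 + 6b^2 - 60b + 272)/(b - 7)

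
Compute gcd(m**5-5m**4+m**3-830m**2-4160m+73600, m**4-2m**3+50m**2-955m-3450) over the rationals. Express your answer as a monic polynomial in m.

Apply the Euclidean algorithm:
  m**5-5m**4+m**3-830m**2-4160m+73600 = (m-3)(m**4-2m**3+50m**2-955m-3450) + (-55m**3+275m**2-3575m+63250)
  m**4-2m**3+50m**2-955m-3450 = (-(1/55)m-3/55)(-55m**3+275m**2-3575m+63250) + (0)
Last nonzero remainder: -55m**3+275m**2-3575m+63250. Dividing through by -55 gives the monic gcd m**3-5m**2+65m-1150.

m**3-5m**2+65m-1150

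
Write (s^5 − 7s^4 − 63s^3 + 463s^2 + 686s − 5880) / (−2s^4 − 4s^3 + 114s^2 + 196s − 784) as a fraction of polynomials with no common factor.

By polynomial division,
  s^5 − 7s^4 − 63s^3 + 463s^2 + 686s − 5880 = (−(1/2)s + 9/2)(−2s^4 − 4s^3 + 114s^2 + 196s − 784) + (12s^3 + 48s^2 − 588s − 2352)
  −2s^4 − 4s^3 + 114s^2 + 196s − 784 = (−(1/6)s + 1/3)(12s^3 + 48s^2 − 588s − 2352) + (0)
Last nonzero remainder: 12s^3 + 48s^2 − 588s − 2352. Dividing through by 12 gives the monic gcd s^3 + 4s^2 − 49s − 196.
Cancel s^3 + 4s^2 − 49s − 196 from numerator and denominator to get the reduced form.

(−s^2 + 11s − 30)/(2s − 4)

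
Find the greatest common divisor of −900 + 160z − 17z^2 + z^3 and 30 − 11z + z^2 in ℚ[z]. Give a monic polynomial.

1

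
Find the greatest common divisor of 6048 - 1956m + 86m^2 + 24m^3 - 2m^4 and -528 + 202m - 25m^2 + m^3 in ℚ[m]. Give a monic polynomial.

48 - 14m + m^2

Apply the Euclidean algorithm:
  -2m^4 + 24m^3 + 86m^2 - 1956m + 6048 = (-2m - 26)(m^3 - 25m^2 + 202m - 528) + (-160m^2 + 2240m - 7680)
  m^3 - 25m^2 + 202m - 528 = (-(1/160)m + 11/160)(-160m^2 + 2240m - 7680) + (0)
Last nonzero remainder: -160m^2 + 2240m - 7680. Dividing through by -160 gives the monic gcd m^2 - 14m + 48.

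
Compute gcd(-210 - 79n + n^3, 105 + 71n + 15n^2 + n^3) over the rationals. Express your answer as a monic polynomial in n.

By polynomial division,
  n^3 - 79n - 210 = (n^3 + 15n^2 + 71n + 105) + (-15n^2 - 150n - 315)
  n^3 + 15n^2 + 71n + 105 = (-(1/15)n - 1/3)(-15n^2 - 150n - 315) + (0)
Last nonzero remainder: -15n^2 - 150n - 315. Dividing through by -15 gives the monic gcd n^2 + 10n + 21.

21 + 10n + n^2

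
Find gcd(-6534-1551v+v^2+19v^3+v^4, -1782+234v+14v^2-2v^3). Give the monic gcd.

-99+2v+v^2

Euclidean algorithm in ℚ[v]:
  v^4+19v^3+v^2-1551v-6534 = (-(1/2)v-13)(-2v^3+14v^2+234v-1782) + (300v^2+600v-29700)
  -2v^3+14v^2+234v-1782 = (-(1/150)v+3/50)(300v^2+600v-29700) + (0)
Last nonzero remainder: 300v^2+600v-29700. Dividing through by 300 gives the monic gcd v^2+2v-99.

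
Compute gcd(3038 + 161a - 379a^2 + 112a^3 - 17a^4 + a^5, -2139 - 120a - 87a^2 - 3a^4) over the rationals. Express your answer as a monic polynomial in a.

31 - 5a + a^2

Euclidean algorithm in ℚ[a]:
  a^5 - 17a^4 + 112a^3 - 379a^2 + 161a + 3038 = (-(1/3)a + 17/3)(-3a^4 - 87a^2 - 120a - 2139) + (83a^3 + 74a^2 + 128a + 15159)
  -3a^4 - 87a^2 - 120a - 2139 = (-(3/83)a + 222/6889)(83a^3 + 74a^2 + 128a + 15159) + (-(583899/6889)a^2 + (2919495/6889)a - 18100869/6889)
  83a^3 + 74a^2 + 128a + 15159 = (-(571787/583899)a - 1122907/194633)(-(583899/6889)a^2 + (2919495/6889)a - 18100869/6889) + (0)
Last nonzero remainder: -(583899/6889)a^2 + (2919495/6889)a - 18100869/6889. Dividing through by -583899/6889 gives the monic gcd a^2 - 5a + 31.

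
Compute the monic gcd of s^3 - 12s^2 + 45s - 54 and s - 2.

1

Euclidean algorithm in ℚ[s]:
  s^3 - 12s^2 + 45s - 54 = (s^2 - 10s + 25)(s - 2) + (-4)
  s - 2 = (-(1/4)s + 1/2)(-4) + (0)
The last nonzero remainder is the constant -4, so the polynomials are coprime and gcd = 1.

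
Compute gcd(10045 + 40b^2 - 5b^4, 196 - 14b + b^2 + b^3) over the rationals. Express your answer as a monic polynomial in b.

Euclidean algorithm in ℚ[b]:
  -5b^4 + 40b^2 + 10045 = (-5b + 5)(b^3 + b^2 - 14b + 196) + (-35b^2 + 1050b + 9065)
  b^3 + b^2 - 14b + 196 = (-(1/35)b - 31/35)(-35b^2 + 1050b + 9065) + (1175b + 8225)
  -35b^2 + 1050b + 9065 = (-(7/235)b + 259/235)(1175b + 8225) + (0)
Last nonzero remainder: 1175b + 8225. Dividing through by 1175 gives the monic gcd b + 7.

7 + b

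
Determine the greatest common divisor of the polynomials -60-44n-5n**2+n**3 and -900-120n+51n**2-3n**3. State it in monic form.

-30-7n+n**2

By polynomial division,
  n**3-5n**2-44n-60 = (-1/3)(-3n**3+51n**2-120n-900) + (12n**2-84n-360)
  -3n**3+51n**2-120n-900 = (-(1/4)n+5/2)(12n**2-84n-360) + (0)
Last nonzero remainder: 12n**2-84n-360. Dividing through by 12 gives the monic gcd n**2-7n-30.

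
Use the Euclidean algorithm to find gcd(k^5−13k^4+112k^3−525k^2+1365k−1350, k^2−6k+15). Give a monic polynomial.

Euclidean algorithm in ℚ[k]:
  k^5−13k^4+112k^3−525k^2+1365k−1350 = (k^3−7k^2+55k−90)(k^2−6k+15) + (0)
The last nonzero remainder k^2−6k+15 is already monic.

k^2−6k+15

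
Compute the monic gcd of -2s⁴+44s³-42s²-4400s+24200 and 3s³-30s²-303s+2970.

s²-s-110

Apply the Euclidean algorithm:
  -2s⁴+44s³-42s²-4400s+24200 = (-(2/3)s+8)(3s³-30s²-303s+2970) + (-4s²+4s+440)
  3s³-30s²-303s+2970 = (-(3/4)s+27/4)(-4s²+4s+440) + (0)
Last nonzero remainder: -4s²+4s+440. Dividing through by -4 gives the monic gcd s²-s-110.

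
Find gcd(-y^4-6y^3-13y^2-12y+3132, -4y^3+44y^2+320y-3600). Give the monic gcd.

Euclidean algorithm in ℚ[y]:
  -y^4-6y^3-13y^2-12y+3132 = ((1/4)y+17/4)(-4y^3+44y^2+320y-3600) + (-280y^2-472y+18432)
  -4y^3+44y^2+320y-3600 = ((1/70)y-222/1225)(-280y^2-472y+18432) + (-(35344/1225)y-318096/1225)
  -280y^2-472y+18432 = ((42875/4418)y-156800/2209)(-(35344/1225)y-318096/1225) + (0)
Last nonzero remainder: -(35344/1225)y-318096/1225. Dividing through by -35344/1225 gives the monic gcd y+9.

y+9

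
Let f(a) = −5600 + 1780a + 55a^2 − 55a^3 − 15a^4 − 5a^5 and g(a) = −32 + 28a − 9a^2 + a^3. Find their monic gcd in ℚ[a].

8 − 5a + a^2

Repeated division with remainder:
  −5a^5 − 15a^4 − 55a^3 + 55a^2 + 1780a − 5600 = (−5a^2 − 60a − 455)(a^3 − 9a^2 + 28a − 32) + (−2520a^2 + 12600a − 20160)
  a^3 − 9a^2 + 28a − 32 = (−(1/2520)a + 1/630)(−2520a^2 + 12600a − 20160) + (0)
Last nonzero remainder: −2520a^2 + 12600a − 20160. Dividing through by −2520 gives the monic gcd a^2 − 5a + 8.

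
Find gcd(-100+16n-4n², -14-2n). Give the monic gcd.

Repeated division with remainder:
  -4n²+16n-100 = (2n-22)(-2n-14) + (-408)
  -2n-14 = ((1/204)n+7/204)(-408) + (0)
The last nonzero remainder is the constant -408, so the polynomials are coprime and gcd = 1.

1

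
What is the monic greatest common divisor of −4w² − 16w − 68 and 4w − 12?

Repeated division with remainder:
  −4w² − 16w − 68 = (−w − 7)(4w − 12) + (−152)
  4w − 12 = (−(1/38)w + 3/38)(−152) + (0)
The last nonzero remainder is the constant −152, so the polynomials are coprime and gcd = 1.

1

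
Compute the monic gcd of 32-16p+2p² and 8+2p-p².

By polynomial division,
  2p²-16p+32 = (-2)(-p²+2p+8) + (-12p+48)
  -p²+2p+8 = ((1/12)p+1/6)(-12p+48) + (0)
Last nonzero remainder: -12p+48. Dividing through by -12 gives the monic gcd p-4.

-4+p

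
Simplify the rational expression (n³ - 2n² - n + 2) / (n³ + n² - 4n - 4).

(n - 1)/(n + 2)

Apply the Euclidean algorithm:
  n³ - 2n² - n + 2 = (n³ + n² - 4n - 4) + (-3n² + 3n + 6)
  n³ + n² - 4n - 4 = (-(1/3)n - 2/3)(-3n² + 3n + 6) + (0)
Last nonzero remainder: -3n² + 3n + 6. Dividing through by -3 gives the monic gcd n² - n - 2.
Cancel n² - n - 2 from numerator and denominator to get the reduced form.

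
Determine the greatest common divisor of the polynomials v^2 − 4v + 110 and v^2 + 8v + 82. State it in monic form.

By polynomial division,
  v^2 − 4v + 110 = (v^2 + 8v + 82) + (−12v + 28)
  v^2 + 8v + 82 = (−(1/12)v − 31/36)(−12v + 28) + (955/9)
  −12v + 28 = (−(108/955)v + 252/955)(955/9) + (0)
The last nonzero remainder is the constant 955/9, so the polynomials are coprime and gcd = 1.

1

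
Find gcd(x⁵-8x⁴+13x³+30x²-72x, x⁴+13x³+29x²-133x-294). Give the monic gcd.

x²-x-6

Repeated division with remainder:
  x⁵-8x⁴+13x³+30x²-72x = (x-21)(x⁴+13x³+29x²-133x-294) + (257x³+772x²-2571x-6174)
  x⁴+13x³+29x²-133x-294 = ((1/257)x+2569/66049)(257x³+772x²-2571x-6174) + ((592900/66049)x²-(592900/66049)x-3557400/66049)
  257x³+772x²-2571x-6174 = ((16974593/592900)x+1387029/12100)((592900/66049)x²-(592900/66049)x-3557400/66049) + (0)
Last nonzero remainder: (592900/66049)x²-(592900/66049)x-3557400/66049. Dividing through by 592900/66049 gives the monic gcd x²-x-6.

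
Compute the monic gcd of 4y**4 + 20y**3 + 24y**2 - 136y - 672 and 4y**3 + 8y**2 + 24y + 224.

y + 4

Euclidean algorithm in ℚ[y]:
  4y**4 + 20y**3 + 24y**2 - 136y - 672 = (y + 3)(4y**3 + 8y**2 + 24y + 224) + (-24y**2 - 432y - 1344)
  4y**3 + 8y**2 + 24y + 224 = (-(1/6)y + 8/3)(-24y**2 - 432y - 1344) + (952y + 3808)
  -24y**2 - 432y - 1344 = (-(3/119)y - 6/17)(952y + 3808) + (0)
Last nonzero remainder: 952y + 3808. Dividing through by 952 gives the monic gcd y + 4.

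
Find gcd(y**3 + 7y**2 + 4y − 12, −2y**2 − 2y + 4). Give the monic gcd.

y**2 + y − 2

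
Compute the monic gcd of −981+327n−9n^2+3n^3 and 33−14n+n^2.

Repeated division with remainder:
  3n^3−9n^2+327n−981 = (3n+33)(n^2−14n+33) + (690n−2070)
  n^2−14n+33 = ((1/690)n−11/690)(690n−2070) + (0)
Last nonzero remainder: 690n−2070. Dividing through by 690 gives the monic gcd n−3.

−3+n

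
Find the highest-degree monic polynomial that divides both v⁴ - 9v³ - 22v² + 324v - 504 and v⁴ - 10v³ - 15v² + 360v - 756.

v³ - 7v² - 36v + 252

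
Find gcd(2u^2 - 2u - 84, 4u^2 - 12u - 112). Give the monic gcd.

u - 7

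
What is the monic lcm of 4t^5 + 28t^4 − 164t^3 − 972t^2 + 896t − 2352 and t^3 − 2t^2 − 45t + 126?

Repeated division with remainder:
  4t^5 + 28t^4 − 164t^3 − 972t^2 + 896t − 2352 = (4t^2 + 36t + 88)(t^3 − 2t^2 − 45t + 126) + (320t^2 + 320t − 13440)
  t^3 − 2t^2 − 45t + 126 = ((1/320)t − 3/320)(320t^2 + 320t − 13440) + (0)
Last nonzero remainder: 320t^2 + 320t − 13440. Dividing through by 320 gives the monic gcd t^2 + t − 42.
Then lcm(f, g) = f·g / gcd(f, g); expanding and making the result monic gives the answer.

t^6 + 4t^5 − 62t^4 − 120t^3 + 953t^2 − 1260t + 1764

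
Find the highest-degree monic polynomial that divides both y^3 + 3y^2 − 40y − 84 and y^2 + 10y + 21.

Euclidean algorithm in ℚ[y]:
  y^3 + 3y^2 − 40y − 84 = (y − 7)(y^2 + 10y + 21) + (9y + 63)
  y^2 + 10y + 21 = ((1/9)y + 1/3)(9y + 63) + (0)
Last nonzero remainder: 9y + 63. Dividing through by 9 gives the monic gcd y + 7.

y + 7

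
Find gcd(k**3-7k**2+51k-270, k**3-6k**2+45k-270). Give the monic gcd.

Repeated division with remainder:
  k**3-7k**2+51k-270 = (k**3-6k**2+45k-270) + (-k**2+6k)
  k**3-6k**2+45k-270 = (-k)(-k**2+6k) + (45k-270)
  -k**2+6k = (-(1/45)k)(45k-270) + (0)
Last nonzero remainder: 45k-270. Dividing through by 45 gives the monic gcd k-6.

k-6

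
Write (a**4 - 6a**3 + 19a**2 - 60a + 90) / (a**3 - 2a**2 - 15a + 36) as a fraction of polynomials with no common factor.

(a**2 + 10)/(a + 4)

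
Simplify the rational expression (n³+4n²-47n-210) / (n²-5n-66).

Euclidean algorithm in ℚ[n]:
  n³+4n²-47n-210 = (n+9)(n²-5n-66) + (64n+384)
  n²-5n-66 = ((1/64)n-11/64)(64n+384) + (0)
Last nonzero remainder: 64n+384. Dividing through by 64 gives the monic gcd n+6.
Cancel n+6 from numerator and denominator to get the reduced form.

(n²-2n-35)/(n-11)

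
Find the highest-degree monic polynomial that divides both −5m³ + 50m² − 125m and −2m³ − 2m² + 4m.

m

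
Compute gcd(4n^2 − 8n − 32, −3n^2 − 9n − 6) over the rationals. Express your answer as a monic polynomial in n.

n + 2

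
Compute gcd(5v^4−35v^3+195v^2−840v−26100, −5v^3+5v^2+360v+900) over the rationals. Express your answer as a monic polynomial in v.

v^2−4v−60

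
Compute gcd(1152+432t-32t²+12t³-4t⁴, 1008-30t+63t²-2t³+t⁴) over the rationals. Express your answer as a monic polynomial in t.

24+t+t²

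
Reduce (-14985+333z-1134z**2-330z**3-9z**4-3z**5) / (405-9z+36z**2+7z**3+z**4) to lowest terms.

(-1665-333z-15z**2-3z**3)/(45+9z+z**2)

Apply the Euclidean algorithm:
  -3z**5-9z**4-330z**3-1134z**2+333z-14985 = (-3z+12)(z**4+7z**3+36z**2-9z+405) + (-306z**3-1593z**2+1656z-19845)
  z**4+7z**3+36z**2-9z+405 = (-(1/306)z-61/10404)(-306z**3-1593z**2+1656z-19845) + ((37075/1156)z**2-(37075/578)z+333675/1156)
  -306z**3-1593z**2+1656z-19845 = (-(353736/37075)z-509796/7415)((37075/1156)z**2-(37075/578)z+333675/1156) + (0)
Last nonzero remainder: (37075/1156)z**2-(37075/578)z+333675/1156. Dividing through by 37075/1156 gives the monic gcd z**2-2z+9.
Cancel z**2-2z+9 from numerator and denominator to get the reduced form.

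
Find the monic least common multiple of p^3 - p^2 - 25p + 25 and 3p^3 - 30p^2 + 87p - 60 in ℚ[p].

p^4 - 5p^3 - 21p^2 + 125p - 100

By polynomial division,
  p^3 - p^2 - 25p + 25 = (1/3)(3p^3 - 30p^2 + 87p - 60) + (9p^2 - 54p + 45)
  3p^3 - 30p^2 + 87p - 60 = ((1/3)p - 4/3)(9p^2 - 54p + 45) + (0)
Last nonzero remainder: 9p^2 - 54p + 45. Dividing through by 9 gives the monic gcd p^2 - 6p + 5.
Then lcm(f, g) = f·g / gcd(f, g); expanding and making the result monic gives the answer.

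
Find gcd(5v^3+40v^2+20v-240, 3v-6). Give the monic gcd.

v-2

Apply the Euclidean algorithm:
  5v^3+40v^2+20v-240 = ((5/3)v^2+(50/3)v+40)(3v-6) + (0)
Last nonzero remainder: 3v-6. Dividing through by 3 gives the monic gcd v-2.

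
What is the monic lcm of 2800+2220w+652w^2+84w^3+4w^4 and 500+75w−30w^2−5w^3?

−2800−1520w−97w^2+79w^3+17w^4+w^5

Euclidean algorithm in ℚ[w]:
  4w^4+84w^3+652w^2+2220w+2800 = (−(4/5)w−12)(−5w^3−30w^2+75w+500) + (352w^2+3520w+8800)
  −5w^3−30w^2+75w+500 = (−(5/352)w+5/88)(352w^2+3520w+8800) + (0)
Last nonzero remainder: 352w^2+3520w+8800. Dividing through by 352 gives the monic gcd w^2+10w+25.
Then lcm(f, g) = f·g / gcd(f, g); expanding and making the result monic gives the answer.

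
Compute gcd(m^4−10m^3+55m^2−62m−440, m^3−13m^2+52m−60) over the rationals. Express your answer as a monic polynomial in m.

By polynomial division,
  m^4−10m^3+55m^2−62m−440 = (m+3)(m^3−13m^2+52m−60) + (42m^2−158m−260)
  m^3−13m^2+52m−60 = ((1/42)m−97/441)(42m^2−158m−260) + ((10336/441)m−51680/441)
  42m^2−158m−260 = ((9261/5168)m+5733/2584)((10336/441)m−51680/441) + (0)
Last nonzero remainder: (10336/441)m−51680/441. Dividing through by 10336/441 gives the monic gcd m−5.

m−5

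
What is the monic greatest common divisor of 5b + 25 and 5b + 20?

By polynomial division,
  5b + 25 = (5b + 20) + (5)
  5b + 20 = (b + 4)(5) + (0)
The last nonzero remainder is the constant 5, so the polynomials are coprime and gcd = 1.

1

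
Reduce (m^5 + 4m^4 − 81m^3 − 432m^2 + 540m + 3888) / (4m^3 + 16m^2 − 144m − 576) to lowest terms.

(m^3 − 6m^2 − 45m + 162)/(4m − 24)

Repeated division with remainder:
  m^5 + 4m^4 − 81m^3 − 432m^2 + 540m + 3888 = ((1/4)m^2 − 45/4)(4m^3 + 16m^2 − 144m − 576) + (−108m^2 − 1080m − 2592)
  4m^3 + 16m^2 − 144m − 576 = (−(1/27)m + 2/9)(−108m^2 − 1080m − 2592) + (0)
Last nonzero remainder: −108m^2 − 1080m − 2592. Dividing through by −108 gives the monic gcd m^2 + 10m + 24.
Cancel m^2 + 10m + 24 from numerator and denominator to get the reduced form.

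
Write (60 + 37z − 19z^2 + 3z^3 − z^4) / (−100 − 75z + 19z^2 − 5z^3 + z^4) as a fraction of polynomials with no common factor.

(3 − z)/(−5 + z)

By polynomial division,
  −z^4 + 3z^3 − 19z^2 + 37z + 60 = (−1)(z^4 − 5z^3 + 19z^2 − 75z − 100) + (−2z^3 − 38z − 40)
  z^4 − 5z^3 + 19z^2 − 75z − 100 = (−(1/2)z + 5/2)(−2z^3 − 38z − 40) + (0)
Last nonzero remainder: −2z^3 − 38z − 40. Dividing through by −2 gives the monic gcd z^3 + 19z + 20.
Cancel z^3 + 19z + 20 from numerator and denominator to get the reduced form.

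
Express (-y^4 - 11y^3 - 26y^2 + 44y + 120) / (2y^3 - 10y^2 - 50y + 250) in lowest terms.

(-y^3 - 6y^2 + 4y + 24)/(2y^2 - 20y + 50)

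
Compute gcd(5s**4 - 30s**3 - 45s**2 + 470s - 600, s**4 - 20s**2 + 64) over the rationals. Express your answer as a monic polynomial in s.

Apply the Euclidean algorithm:
  5s**4 - 30s**3 - 45s**2 + 470s - 600 = (5)(s**4 - 20s**2 + 64) + (-30s**3 + 55s**2 + 470s - 920)
  s**4 - 20s**2 + 64 = (-(1/30)s - 11/180)(-30s**3 + 55s**2 + 470s - 920) + (-(35/36)s**2 - (35/18)s + 70/9)
  -30s**3 + 55s**2 + 470s - 920 = ((216/7)s - 828/7)(-(35/36)s**2 - (35/18)s + 70/9) + (0)
Last nonzero remainder: -(35/36)s**2 - (35/18)s + 70/9. Dividing through by -35/36 gives the monic gcd s**2 + 2s - 8.

s**2 + 2s - 8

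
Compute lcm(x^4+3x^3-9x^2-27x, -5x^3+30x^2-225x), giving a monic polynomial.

x^6-3x^5+18x^4+162x^3-243x^2-1215x

Repeated division with remainder:
  x^4+3x^3-9x^2-27x = (-(1/5)x-9/5)(-5x^3+30x^2-225x) + (-432x)
  -5x^3+30x^2-225x = ((5/432)x^2-(5/72)x+25/48)(-432x) + (0)
Last nonzero remainder: -432x. Dividing through by -432 gives the monic gcd x.
Then lcm(f, g) = f·g / gcd(f, g); expanding and making the result monic gives the answer.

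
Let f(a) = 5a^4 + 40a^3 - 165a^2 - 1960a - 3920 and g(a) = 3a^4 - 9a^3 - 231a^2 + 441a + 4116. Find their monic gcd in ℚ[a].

Apply the Euclidean algorithm:
  5a^4 + 40a^3 - 165a^2 - 1960a - 3920 = (5/3)(3a^4 - 9a^3 - 231a^2 + 441a + 4116) + (55a^3 + 220a^2 - 2695a - 10780)
  3a^4 - 9a^3 - 231a^2 + 441a + 4116 = ((3/55)a - 21/55)(55a^3 + 220a^2 - 2695a - 10780) + (0)
Last nonzero remainder: 55a^3 + 220a^2 - 2695a - 10780. Dividing through by 55 gives the monic gcd a^3 + 4a^2 - 49a - 196.

a^3 + 4a^2 - 49a - 196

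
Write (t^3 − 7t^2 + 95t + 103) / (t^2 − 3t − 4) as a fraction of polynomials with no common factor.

Euclidean algorithm in ℚ[t]:
  t^3 − 7t^2 + 95t + 103 = (t − 4)(t^2 − 3t − 4) + (87t + 87)
  t^2 − 3t − 4 = ((1/87)t − 4/87)(87t + 87) + (0)
Last nonzero remainder: 87t + 87. Dividing through by 87 gives the monic gcd t + 1.
Cancel t + 1 from numerator and denominator to get the reduced form.

(t^2 − 8t + 103)/(t − 4)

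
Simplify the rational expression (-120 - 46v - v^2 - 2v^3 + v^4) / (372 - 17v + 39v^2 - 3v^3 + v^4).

Apply the Euclidean algorithm:
  v^4 - 2v^3 - v^2 - 46v - 120 = (v^4 - 3v^3 + 39v^2 - 17v + 372) + (v^3 - 40v^2 - 29v - 492)
  v^4 - 3v^3 + 39v^2 - 17v + 372 = (v + 37)(v^3 - 40v^2 - 29v - 492) + (1548v^2 + 1548v + 18576)
  v^3 - 40v^2 - 29v - 492 = ((1/1548)v - 41/1548)(1548v^2 + 1548v + 18576) + (0)
Last nonzero remainder: 1548v^2 + 1548v + 18576. Dividing through by 1548 gives the monic gcd v^2 + v + 12.
Cancel v^2 + v + 12 from numerator and denominator to get the reduced form.

(-10 - 3v + v^2)/(31 - 4v + v^2)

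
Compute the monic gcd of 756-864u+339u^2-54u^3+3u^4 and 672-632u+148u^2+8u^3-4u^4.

Euclidean algorithm in ℚ[u]:
  3u^4-54u^3+339u^2-864u+756 = (-3/4)(-4u^4+8u^3+148u^2-632u+672) + (-48u^3+450u^2-1338u+1260)
  -4u^4+8u^3+148u^2-632u+672 = ((1/12)u+59/96)(-48u^3+450u^2-1338u+1260) + (-(273/16)u^2+(1365/16)u-819/8)
  -48u^3+450u^2-1338u+1260 = ((256/91)u-160/13)(-(273/16)u^2+(1365/16)u-819/8) + (0)
Last nonzero remainder: -(273/16)u^2+(1365/16)u-819/8. Dividing through by -273/16 gives the monic gcd u^2-5u+6.

6-5u+u^2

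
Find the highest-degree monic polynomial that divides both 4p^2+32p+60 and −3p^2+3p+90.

p+5

Repeated division with remainder:
  4p^2+32p+60 = (−4/3)(−3p^2+3p+90) + (36p+180)
  −3p^2+3p+90 = (−(1/12)p+1/2)(36p+180) + (0)
Last nonzero remainder: 36p+180. Dividing through by 36 gives the monic gcd p+5.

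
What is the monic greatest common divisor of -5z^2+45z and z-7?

1

Apply the Euclidean algorithm:
  -5z^2+45z = (-5z+10)(z-7) + (70)
  z-7 = ((1/70)z-1/10)(70) + (0)
The last nonzero remainder is the constant 70, so the polynomials are coprime and gcd = 1.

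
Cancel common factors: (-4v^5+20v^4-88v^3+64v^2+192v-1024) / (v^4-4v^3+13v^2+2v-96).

(-4v^2+16v-32)/(v-3)

Euclidean algorithm in ℚ[v]:
  -4v^5+20v^4-88v^3+64v^2+192v-1024 = (-4v+4)(v^4-4v^3+13v^2+2v-96) + (-20v^3+20v^2-200v-640)
  v^4-4v^3+13v^2+2v-96 = (-(1/20)v+3/20)(-20v^3+20v^2-200v-640) + (0)
Last nonzero remainder: -20v^3+20v^2-200v-640. Dividing through by -20 gives the monic gcd v^3-v^2+10v+32.
Cancel v^3-v^2+10v+32 from numerator and denominator to get the reduced form.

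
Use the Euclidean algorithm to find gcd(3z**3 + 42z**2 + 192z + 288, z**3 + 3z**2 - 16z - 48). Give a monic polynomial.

z + 4

Euclidean algorithm in ℚ[z]:
  3z**3 + 42z**2 + 192z + 288 = (3)(z**3 + 3z**2 - 16z - 48) + (33z**2 + 240z + 432)
  z**3 + 3z**2 - 16z - 48 = ((1/33)z - 47/363)(33z**2 + 240z + 432) + ((240/121)z + 960/121)
  33z**2 + 240z + 432 = ((1331/80)z + 1089/20)((240/121)z + 960/121) + (0)
Last nonzero remainder: (240/121)z + 960/121. Dividing through by 240/121 gives the monic gcd z + 4.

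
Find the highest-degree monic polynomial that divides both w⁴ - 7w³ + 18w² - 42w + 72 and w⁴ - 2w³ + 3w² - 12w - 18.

w³ - 3w² + 6w - 18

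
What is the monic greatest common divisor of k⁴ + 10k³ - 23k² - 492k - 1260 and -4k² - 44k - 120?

k² + 11k + 30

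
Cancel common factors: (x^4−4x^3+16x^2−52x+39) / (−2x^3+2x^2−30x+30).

Euclidean algorithm in ℚ[x]:
  x^4−4x^3+16x^2−52x+39 = (−(1/2)x+3/2)(−2x^3+2x^2−30x+30) + (−2x^2+8x−6)
  −2x^3+2x^2−30x+30 = (x+3)(−2x^2+8x−6) + (−48x+48)
  −2x^2+8x−6 = ((1/24)x−1/8)(−48x+48) + (0)
Last nonzero remainder: −48x+48. Dividing through by −48 gives the monic gcd x−1.
Cancel x−1 from numerator and denominator to get the reduced form.

(−x^3+3x^2−13x+39)/(2x^2+30)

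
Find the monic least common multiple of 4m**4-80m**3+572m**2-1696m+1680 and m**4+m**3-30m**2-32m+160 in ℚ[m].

m**6-12m**5-m**4+400m**3-684m**2-3424m+6720

By polynomial division,
  4m**4-80m**3+572m**2-1696m+1680 = (4)(m**4+m**3-30m**2-32m+160) + (-84m**3+692m**2-1568m+1040)
  m**4+m**3-30m**2-32m+160 = (-(1/84)m-97/882)(-84m**3+692m**2-1568m+1040) + ((12100/441)m**2-(12100/63)m+121000/441)
  -84m**3+692m**2-1568m+1040 = (-(9261/3025)m+11466/3025)((12100/441)m**2-(12100/63)m+121000/441) + (0)
Last nonzero remainder: (12100/441)m**2-(12100/63)m+121000/441. Dividing through by 12100/441 gives the monic gcd m**2-7m+10.
Then lcm(f, g) = f·g / gcd(f, g); expanding and making the result monic gives the answer.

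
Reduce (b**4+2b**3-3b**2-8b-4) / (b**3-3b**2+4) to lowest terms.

(b**2+3b+2)/(b-2)

Euclidean algorithm in ℚ[b]:
  b**4+2b**3-3b**2-8b-4 = (b+5)(b**3-3b**2+4) + (12b**2-12b-24)
  b**3-3b**2+4 = ((1/12)b-1/6)(12b**2-12b-24) + (0)
Last nonzero remainder: 12b**2-12b-24. Dividing through by 12 gives the monic gcd b**2-b-2.
Cancel b**2-b-2 from numerator and denominator to get the reduced form.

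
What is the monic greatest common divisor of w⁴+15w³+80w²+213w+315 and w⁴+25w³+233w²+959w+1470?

Euclidean algorithm in ℚ[w]:
  w⁴+15w³+80w²+213w+315 = (w⁴+25w³+233w²+959w+1470) + (−10w³−153w²−746w−1155)
  w⁴+25w³+233w²+959w+1470 = (−(1/10)w−97/100)(−10w³−153w²−746w−1155) + ((999/100)w²+(2997/25)w+6993/20)
  −10w³−153w²−746w−1155 = (−(1000/999)w−1100/333)((999/100)w²+(2997/25)w+6993/20) + (0)
Last nonzero remainder: (999/100)w²+(2997/25)w+6993/20. Dividing through by 999/100 gives the monic gcd w²+12w+35.

w²+12w+35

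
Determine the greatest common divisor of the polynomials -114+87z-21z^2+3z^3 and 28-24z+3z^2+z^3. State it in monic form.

Euclidean algorithm in ℚ[z]:
  3z^3-21z^2+87z-114 = (3)(z^3+3z^2-24z+28) + (-30z^2+159z-198)
  z^3+3z^2-24z+28 = (-(1/30)z-83/300)(-30z^2+159z-198) + ((1339/100)z-1339/50)
  -30z^2+159z-198 = (-(3000/1339)z+9900/1339)((1339/100)z-1339/50) + (0)
Last nonzero remainder: (1339/100)z-1339/50. Dividing through by 1339/100 gives the monic gcd z-2.

-2+z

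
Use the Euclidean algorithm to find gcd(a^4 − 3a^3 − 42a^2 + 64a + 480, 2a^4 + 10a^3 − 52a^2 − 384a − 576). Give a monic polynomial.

a^3 + 2a^2 − 32a − 96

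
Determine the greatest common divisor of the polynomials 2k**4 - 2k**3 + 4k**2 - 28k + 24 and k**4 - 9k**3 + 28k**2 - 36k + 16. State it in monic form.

k**2 - 3k + 2

Apply the Euclidean algorithm:
  2k**4 - 2k**3 + 4k**2 - 28k + 24 = (2)(k**4 - 9k**3 + 28k**2 - 36k + 16) + (16k**3 - 52k**2 + 44k - 8)
  k**4 - 9k**3 + 28k**2 - 36k + 16 = ((1/16)k - 23/64)(16k**3 - 52k**2 + 44k - 8) + ((105/16)k**2 - (315/16)k + 105/8)
  16k**3 - 52k**2 + 44k - 8 = ((256/105)k - 64/105)((105/16)k**2 - (315/16)k + 105/8) + (0)
Last nonzero remainder: (105/16)k**2 - (315/16)k + 105/8. Dividing through by 105/16 gives the monic gcd k**2 - 3k + 2.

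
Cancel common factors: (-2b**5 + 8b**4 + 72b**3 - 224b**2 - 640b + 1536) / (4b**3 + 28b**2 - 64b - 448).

Repeated division with remainder:
  -2b**5 + 8b**4 + 72b**3 - 224b**2 - 640b + 1536 = (-(1/2)b**2 + (11/2)b - 57/2)(4b**3 + 28b**2 - 64b - 448) + (702b**2 - 11232)
  4b**3 + 28b**2 - 64b - 448 = ((2/351)b + 14/351)(702b**2 - 11232) + (0)
Last nonzero remainder: 702b**2 - 11232. Dividing through by 702 gives the monic gcd b**2 - 16.
Cancel b**2 - 16 from numerator and denominator to get the reduced form.

(-b**3 + 4b**2 + 20b - 48)/(2b + 14)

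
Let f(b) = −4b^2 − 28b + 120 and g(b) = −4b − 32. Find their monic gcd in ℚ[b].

By polynomial division,
  −4b^2 − 28b + 120 = (b − 1)(−4b − 32) + (88)
  −4b − 32 = (−(1/22)b − 4/11)(88) + (0)
The last nonzero remainder is the constant 88, so the polynomials are coprime and gcd = 1.

1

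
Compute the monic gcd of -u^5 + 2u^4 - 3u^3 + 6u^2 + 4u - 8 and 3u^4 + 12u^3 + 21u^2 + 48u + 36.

Euclidean algorithm in ℚ[u]:
  -u^5 + 2u^4 - 3u^3 + 6u^2 + 4u - 8 = (-(1/3)u + 2)(3u^4 + 12u^3 + 21u^2 + 48u + 36) + (-20u^3 - 20u^2 - 80u - 80)
  3u^4 + 12u^3 + 21u^2 + 48u + 36 = (-(3/20)u - 9/20)(-20u^3 - 20u^2 - 80u - 80) + (0)
Last nonzero remainder: -20u^3 - 20u^2 - 80u - 80. Dividing through by -20 gives the monic gcd u^3 + u^2 + 4u + 4.

u^3 + u^2 + 4u + 4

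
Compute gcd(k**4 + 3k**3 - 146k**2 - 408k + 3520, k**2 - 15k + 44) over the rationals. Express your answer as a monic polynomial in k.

k**2 - 15k + 44

By polynomial division,
  k**4 + 3k**3 - 146k**2 - 408k + 3520 = (k**2 + 18k + 80)(k**2 - 15k + 44) + (0)
The last nonzero remainder k**2 - 15k + 44 is already monic.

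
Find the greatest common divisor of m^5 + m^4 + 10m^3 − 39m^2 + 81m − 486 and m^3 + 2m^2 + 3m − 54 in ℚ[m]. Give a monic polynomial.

m^3 + 2m^2 + 3m − 54

Repeated division with remainder:
  m^5 + m^4 + 10m^3 − 39m^2 + 81m − 486 = (m^2 − m + 9)(m^3 + 2m^2 + 3m − 54) + (0)
The last nonzero remainder m^3 + 2m^2 + 3m − 54 is already monic.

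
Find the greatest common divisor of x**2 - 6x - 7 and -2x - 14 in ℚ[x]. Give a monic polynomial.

Repeated division with remainder:
  x**2 - 6x - 7 = (-(1/2)x + 13/2)(-2x - 14) + (84)
  -2x - 14 = (-(1/42)x - 1/6)(84) + (0)
The last nonzero remainder is the constant 84, so the polynomials are coprime and gcd = 1.

1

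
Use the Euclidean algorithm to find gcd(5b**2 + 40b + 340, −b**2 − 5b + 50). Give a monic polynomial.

By polynomial division,
  5b**2 + 40b + 340 = (−5)(−b**2 − 5b + 50) + (15b + 590)
  −b**2 − 5b + 50 = (−(1/15)b + 103/45)(15b + 590) + (−11704/9)
  15b + 590 = (−(135/11704)b − 2655/5852)(−11704/9) + (0)
The last nonzero remainder is the constant −11704/9, so the polynomials are coprime and gcd = 1.

1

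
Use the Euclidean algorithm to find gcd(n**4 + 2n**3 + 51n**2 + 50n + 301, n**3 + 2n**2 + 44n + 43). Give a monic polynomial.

n**2 + n + 43

By polynomial division,
  n**4 + 2n**3 + 51n**2 + 50n + 301 = (n)(n**3 + 2n**2 + 44n + 43) + (7n**2 + 7n + 301)
  n**3 + 2n**2 + 44n + 43 = ((1/7)n + 1/7)(7n**2 + 7n + 301) + (0)
Last nonzero remainder: 7n**2 + 7n + 301. Dividing through by 7 gives the monic gcd n**2 + n + 43.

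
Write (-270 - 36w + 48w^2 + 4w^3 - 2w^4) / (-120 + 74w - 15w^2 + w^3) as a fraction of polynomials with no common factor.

(54 + 18w - 6w^2 - 2w^3)/(24 - 10w + w^2)

Apply the Euclidean algorithm:
  -2w^4 + 4w^3 + 48w^2 - 36w - 270 = (-2w - 26)(w^3 - 15w^2 + 74w - 120) + (-194w^2 + 1648w - 3390)
  w^3 - 15w^2 + 74w - 120 = (-(1/194)w + 631/18818)(-194w^2 + 1648w - 3390) + ((11907/9409)w - 59535/9409)
  -194w^2 + 1648w - 3390 = (-(1825346/11907)w + 2126434/3969)((11907/9409)w - 59535/9409) + (0)
Last nonzero remainder: (11907/9409)w - 59535/9409. Dividing through by 11907/9409 gives the monic gcd w - 5.
Cancel w - 5 from numerator and denominator to get the reduced form.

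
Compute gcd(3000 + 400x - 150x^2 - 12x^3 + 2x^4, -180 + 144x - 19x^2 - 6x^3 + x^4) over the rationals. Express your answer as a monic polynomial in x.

-30 - x + x^2

Euclidean algorithm in ℚ[x]:
  2x^4 - 12x^3 - 150x^2 + 400x + 3000 = (2)(x^4 - 6x^3 - 19x^2 + 144x - 180) + (-112x^2 + 112x + 3360)
  x^4 - 6x^3 - 19x^2 + 144x - 180 = (-(1/112)x^2 + (5/112)x - 3/56)(-112x^2 + 112x + 3360) + (0)
Last nonzero remainder: -112x^2 + 112x + 3360. Dividing through by -112 gives the monic gcd x^2 - x - 30.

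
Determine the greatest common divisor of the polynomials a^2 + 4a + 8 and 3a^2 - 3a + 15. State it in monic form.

1

Repeated division with remainder:
  a^2 + 4a + 8 = (1/3)(3a^2 - 3a + 15) + (5a + 3)
  3a^2 - 3a + 15 = ((3/5)a - 24/25)(5a + 3) + (447/25)
  5a + 3 = ((125/447)a + 25/149)(447/25) + (0)
The last nonzero remainder is the constant 447/25, so the polynomials are coprime and gcd = 1.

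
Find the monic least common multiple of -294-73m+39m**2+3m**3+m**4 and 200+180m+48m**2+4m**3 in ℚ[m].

-7350-4765m-49m**2+392m**3+94m**4+13m**5+m**6

Apply the Euclidean algorithm:
  m**4+3m**3+39m**2-73m-294 = ((1/4)m-9/4)(4m**3+48m**2+180m+200) + (102m**2+282m+156)
  4m**3+48m**2+180m+200 = ((2/51)m+314/867)(102m**2+282m+156) + ((20736/289)m+41472/289)
  102m**2+282m+156 = ((4913/3456)m+3757/3456)((20736/289)m+41472/289) + (0)
Last nonzero remainder: (20736/289)m+41472/289. Dividing through by 20736/289 gives the monic gcd m+2.
Then lcm(f, g) = f·g / gcd(f, g); expanding and making the result monic gives the answer.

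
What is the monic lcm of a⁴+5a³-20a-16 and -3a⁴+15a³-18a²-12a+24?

a⁶+a⁵-16a⁴+64a²-16a-64

By polynomial division,
  a⁴+5a³-20a-16 = (-1/3)(-3a⁴+15a³-18a²-12a+24) + (10a³-6a²-24a-8)
  -3a⁴+15a³-18a²-12a+24 = (-(3/10)a+33/25)(10a³-6a²-24a-8) + (-(432/25)a²+(432/25)a+864/25)
  10a³-6a²-24a-8 = (-(125/216)a-25/108)(-(432/25)a²+(432/25)a+864/25) + (0)
Last nonzero remainder: -(432/25)a²+(432/25)a+864/25. Dividing through by -432/25 gives the monic gcd a²-a-2.
Then lcm(f, g) = f·g / gcd(f, g); expanding and making the result monic gives the answer.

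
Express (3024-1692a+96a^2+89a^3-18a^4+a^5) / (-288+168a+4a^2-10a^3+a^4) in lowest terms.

(21-10a+a^2)/(-2+a)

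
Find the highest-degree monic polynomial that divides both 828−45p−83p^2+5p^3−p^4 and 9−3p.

−3+p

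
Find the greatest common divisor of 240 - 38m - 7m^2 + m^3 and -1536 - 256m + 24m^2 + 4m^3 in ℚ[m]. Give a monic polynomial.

-48 - 2m + m^2

Euclidean algorithm in ℚ[m]:
  m^3 - 7m^2 - 38m + 240 = (1/4)(4m^3 + 24m^2 - 256m - 1536) + (-13m^2 + 26m + 624)
  4m^3 + 24m^2 - 256m - 1536 = (-(4/13)m - 32/13)(-13m^2 + 26m + 624) + (0)
Last nonzero remainder: -13m^2 + 26m + 624. Dividing through by -13 gives the monic gcd m^2 - 2m - 48.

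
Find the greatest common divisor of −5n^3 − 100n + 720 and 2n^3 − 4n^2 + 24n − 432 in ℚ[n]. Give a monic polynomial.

Repeated division with remainder:
  −5n^3 − 100n + 720 = (−5/2)(2n^3 − 4n^2 + 24n − 432) + (−10n^2 − 40n − 360)
  2n^3 − 4n^2 + 24n − 432 = (−(1/5)n + 6/5)(−10n^2 − 40n − 360) + (0)
Last nonzero remainder: −10n^2 − 40n − 360. Dividing through by −10 gives the monic gcd n^2 + 4n + 36.

n^2 + 4n + 36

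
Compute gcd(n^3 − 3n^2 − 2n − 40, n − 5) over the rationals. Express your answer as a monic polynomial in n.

Repeated division with remainder:
  n^3 − 3n^2 − 2n − 40 = (n^2 + 2n + 8)(n − 5) + (0)
The last nonzero remainder n − 5 is already monic.

n − 5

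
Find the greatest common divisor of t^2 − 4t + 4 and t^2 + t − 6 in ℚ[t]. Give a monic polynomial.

Repeated division with remainder:
  t^2 − 4t + 4 = (t^2 + t − 6) + (−5t + 10)
  t^2 + t − 6 = (−(1/5)t − 3/5)(−5t + 10) + (0)
Last nonzero remainder: −5t + 10. Dividing through by −5 gives the monic gcd t − 2.

t − 2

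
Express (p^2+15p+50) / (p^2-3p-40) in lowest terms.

Repeated division with remainder:
  p^2+15p+50 = (p^2-3p-40) + (18p+90)
  p^2-3p-40 = ((1/18)p-4/9)(18p+90) + (0)
Last nonzero remainder: 18p+90. Dividing through by 18 gives the monic gcd p+5.
Cancel p+5 from numerator and denominator to get the reduced form.

(p+10)/(p-8)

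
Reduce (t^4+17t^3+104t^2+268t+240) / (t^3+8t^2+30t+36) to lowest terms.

(t^3+15t^2+74t+120)/(t^2+6t+18)

Euclidean algorithm in ℚ[t]:
  t^4+17t^3+104t^2+268t+240 = (t+9)(t^3+8t^2+30t+36) + (2t^2−38t−84)
  t^3+8t^2+30t+36 = ((1/2)t+27/2)(2t^2−38t−84) + (585t+1170)
  2t^2−38t−84 = ((2/585)t−14/195)(585t+1170) + (0)
Last nonzero remainder: 585t+1170. Dividing through by 585 gives the monic gcd t+2.
Cancel t+2 from numerator and denominator to get the reduced form.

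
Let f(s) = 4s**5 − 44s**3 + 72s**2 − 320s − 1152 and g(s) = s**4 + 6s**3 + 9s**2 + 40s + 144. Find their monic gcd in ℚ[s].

s**3 + 2s**2 + s + 36

Apply the Euclidean algorithm:
  4s**5 − 44s**3 + 72s**2 − 320s − 1152 = (4s − 24)(s**4 + 6s**3 + 9s**2 + 40s + 144) + (64s**3 + 128s**2 + 64s + 2304)
  s**4 + 6s**3 + 9s**2 + 40s + 144 = ((1/64)s + 1/16)(64s**3 + 128s**2 + 64s + 2304) + (0)
Last nonzero remainder: 64s**3 + 128s**2 + 64s + 2304. Dividing through by 64 gives the monic gcd s**3 + 2s**2 + s + 36.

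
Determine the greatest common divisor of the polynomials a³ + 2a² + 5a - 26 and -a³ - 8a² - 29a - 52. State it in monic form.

a² + 4a + 13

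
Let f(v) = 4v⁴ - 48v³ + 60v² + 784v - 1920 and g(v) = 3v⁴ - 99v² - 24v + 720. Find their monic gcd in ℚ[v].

v³ - 4v² - 17v + 60

By polynomial division,
  4v⁴ - 48v³ + 60v² + 784v - 1920 = (4/3)(3v⁴ - 99v² - 24v + 720) + (-48v³ + 192v² + 816v - 2880)
  3v⁴ - 99v² - 24v + 720 = (-(1/16)v - 1/4)(-48v³ + 192v² + 816v - 2880) + (0)
Last nonzero remainder: -48v³ + 192v² + 816v - 2880. Dividing through by -48 gives the monic gcd v³ - 4v² - 17v + 60.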